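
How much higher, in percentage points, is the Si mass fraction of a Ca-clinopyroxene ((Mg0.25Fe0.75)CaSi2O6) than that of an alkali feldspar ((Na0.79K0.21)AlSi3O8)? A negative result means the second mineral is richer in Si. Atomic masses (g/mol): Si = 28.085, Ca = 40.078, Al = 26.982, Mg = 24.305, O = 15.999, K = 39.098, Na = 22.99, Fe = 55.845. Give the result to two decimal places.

-8.34 percentage points

M((Mg0.25Fe0.75)CaSi2O6) = 240.202 g/mol, so wt% Si = 56.170/240.202 × 100 = 23.38%.
M((Na0.79K0.21)AlSi3O8) = 265.602 g/mol, so wt% Si = 84.255/265.602 × 100 = 31.72%.
23.38 − 31.72 = -8.34 pp.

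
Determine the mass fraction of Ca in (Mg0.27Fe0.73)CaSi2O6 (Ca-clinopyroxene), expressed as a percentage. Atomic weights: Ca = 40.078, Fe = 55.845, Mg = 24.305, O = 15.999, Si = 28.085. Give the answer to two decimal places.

Formula mass = 0.27·24.305 + 0.73·55.845 + 1·40.078 + 2·28.085 + 6·15.999 = 239.571 g/mol, of which 40.078 g is Ca.
So Ca makes up 40.078/239.571 = 0.1673 of the mass, i.e. 16.73%.

16.73 mass %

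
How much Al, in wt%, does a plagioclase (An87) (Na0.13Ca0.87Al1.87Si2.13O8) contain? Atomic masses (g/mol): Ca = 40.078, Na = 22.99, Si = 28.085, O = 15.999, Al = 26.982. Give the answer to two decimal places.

M(Na0.13Ca0.87Al1.87Si2.13O8) = 276.126 g/mol.
Al contributes 1.87 × 26.982 = 50.456 g per mole.
50.456/276.126 = 0.1827 → 18.27%.

18.27 wt%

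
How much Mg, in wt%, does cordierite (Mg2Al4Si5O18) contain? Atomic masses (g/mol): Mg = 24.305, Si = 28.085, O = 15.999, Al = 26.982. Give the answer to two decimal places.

M(Mg2Al4Si5O18) = 584.945 g/mol.
Mg contributes 2 × 24.305 = 48.610 g per mole.
48.610/584.945 = 0.0831 → 8.31%.

8.31 wt%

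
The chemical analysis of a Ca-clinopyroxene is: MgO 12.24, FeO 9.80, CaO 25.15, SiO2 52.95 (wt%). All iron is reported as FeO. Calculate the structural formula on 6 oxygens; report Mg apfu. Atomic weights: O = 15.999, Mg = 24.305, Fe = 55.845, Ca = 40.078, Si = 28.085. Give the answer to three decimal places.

MgO: 12.24/40.304 = 0.30369 mol → 0.30369 mol Mg, 0.30369 mol O.
FeO: 9.80/71.844 = 0.13641 mol → 0.13641 mol Fe, 0.13641 mol O.
CaO: 25.15/56.077 = 0.44849 mol → 0.44849 mol Ca, 0.44849 mol O.
SiO2: 52.95/60.083 = 0.88128 mol → 0.88128 mol Si, 1.76256 mol O.
Total oxygen = 2.65115 mol. Normalization factor = 6/2.65115 = 2.26317.
Mg per 6 O = 0.30369 × 2.26317 = 0.687.

0.687 Mg apfu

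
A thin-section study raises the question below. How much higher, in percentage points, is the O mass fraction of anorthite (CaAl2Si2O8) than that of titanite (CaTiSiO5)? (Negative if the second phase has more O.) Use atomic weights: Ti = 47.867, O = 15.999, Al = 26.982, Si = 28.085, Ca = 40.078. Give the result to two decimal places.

5.20 percentage points

O in CaAl2Si2O8: molar mass 278.204 g/mol; 8×15.999 = 127.992 g → 46.01 wt%.
O in CaTiSiO5: molar mass 196.025 g/mol; 5×15.999 = 79.995 g → 40.81 wt%.
Difference = 46.01 − 40.81 = 5.20 percentage points.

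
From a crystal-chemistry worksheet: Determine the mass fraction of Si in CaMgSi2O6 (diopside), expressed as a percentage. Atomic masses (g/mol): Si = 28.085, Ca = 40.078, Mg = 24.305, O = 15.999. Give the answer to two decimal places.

25.94 mass %

M(CaMgSi2O6) = 216.547 g/mol.
Si contributes 2 × 28.085 = 56.170 g per mole.
56.170/216.547 = 0.2594 → 25.94%.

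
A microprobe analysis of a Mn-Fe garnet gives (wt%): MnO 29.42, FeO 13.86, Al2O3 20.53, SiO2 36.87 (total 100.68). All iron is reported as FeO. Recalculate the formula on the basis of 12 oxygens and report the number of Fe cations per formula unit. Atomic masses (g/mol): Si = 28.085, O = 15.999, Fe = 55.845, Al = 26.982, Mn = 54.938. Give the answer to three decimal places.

MnO (M=70.937): mol = 0.41473; Mn = 0.41473, O = 0.41473.
FeO (M=71.844): mol = 0.19292; Fe = 0.19292, O = 0.19292.
Al2O3 (M=101.961): mol = 0.20135; Al = 0.40270, O = 0.60405.
SiO2 (M=60.083): mol = 0.61365; Si = 0.61365, O = 1.22730.
ΣO = 2.43900; factor = 12/ΣO = 4.92005.
Fe apfu = 0.19292 × 4.92005 = 0.949.

0.949 Fe apfu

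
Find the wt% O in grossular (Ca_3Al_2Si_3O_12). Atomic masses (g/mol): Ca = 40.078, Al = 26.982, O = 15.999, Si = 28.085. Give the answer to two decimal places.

M(Ca_3Al_2Si_3O_12) = 450.441 g/mol.
O contributes 12 × 15.999 = 191.988 g per mole.
191.988/450.441 = 0.4262 → 42.62%.

42.62 wt%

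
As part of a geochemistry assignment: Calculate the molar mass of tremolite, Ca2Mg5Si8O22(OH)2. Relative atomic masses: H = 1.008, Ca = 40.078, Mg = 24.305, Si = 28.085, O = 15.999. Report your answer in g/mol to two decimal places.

Ca: 2 × 40.078 = 80.1560
Mg: 5 × 24.305 = 121.5250
Si: 8 × 28.085 = 224.6800
O: 24 × 15.999 = 383.9760
H: 2 × 1.008 = 2.0160
Summing the contributions gives the formula mass.

812.35 g/mol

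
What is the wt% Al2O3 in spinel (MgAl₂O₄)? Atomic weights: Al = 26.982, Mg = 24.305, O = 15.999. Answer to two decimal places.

Molar mass of MgAl₂O₄ = 1×24.305 + 2×26.982 + 4×15.999 = 142.265 g/mol.
Each formula unit contains 2 Al, equivalent to 2/2 = 1.0000 mol Al2O3.
M(Al2O3) = 2×26.982 + 3×15.999 = 101.961 g/mol.
Mass of Al2O3 per formula unit = 1.0000 × 101.961 = 101.961 g.
Al2O3 wt% = 101.961 / 142.265 × 100 = 71.67%.

71.67 wt%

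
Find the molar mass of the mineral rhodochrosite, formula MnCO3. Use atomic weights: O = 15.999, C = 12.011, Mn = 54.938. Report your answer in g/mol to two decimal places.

M = 1(54.938) + 1(12.011) + 3(15.999)

114.95 g/mol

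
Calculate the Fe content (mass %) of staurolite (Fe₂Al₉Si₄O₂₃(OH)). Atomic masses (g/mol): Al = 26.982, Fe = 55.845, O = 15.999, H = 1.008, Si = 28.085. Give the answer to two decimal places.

13.11 mass %

Formula mass = 2×55.845 + 9×26.982 + 4×28.085 + 24×15.999 + 1×1.008 = 851.852 g/mol, of which 111.690 g is Fe.
So Fe makes up 111.690/851.852 = 0.1311 of the mass, i.e. 13.11%.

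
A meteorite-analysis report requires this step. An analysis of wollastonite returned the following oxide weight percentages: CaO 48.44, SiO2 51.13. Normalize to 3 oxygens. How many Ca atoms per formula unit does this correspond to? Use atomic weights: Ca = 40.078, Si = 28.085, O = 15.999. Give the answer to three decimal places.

CaO (M=56.077): mol = 0.86381; Ca = 0.86381, O = 0.86381.
SiO2 (M=60.083): mol = 0.85099; Si = 0.85099, O = 1.70198.
ΣO = 2.56579; factor = 3/ΣO = 1.16923.
Ca apfu = 0.86381 × 1.16923 = 1.010.

1.010 Ca apfu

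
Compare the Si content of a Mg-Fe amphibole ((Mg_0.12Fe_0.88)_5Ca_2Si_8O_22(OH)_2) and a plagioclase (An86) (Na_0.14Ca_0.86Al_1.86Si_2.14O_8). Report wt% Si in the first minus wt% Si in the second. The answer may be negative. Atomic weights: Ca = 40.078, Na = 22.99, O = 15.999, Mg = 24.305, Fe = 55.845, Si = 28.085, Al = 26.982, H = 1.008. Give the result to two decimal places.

1.84 percentage points

First mineral: 224.680 g Si in 951.129 g formula = 23.62 wt% Si.
Second mineral: 60.102 g Si in 275.966 g formula = 21.78 wt% Si.
23.62% − 21.78% gives a difference of 1.84 percentage points.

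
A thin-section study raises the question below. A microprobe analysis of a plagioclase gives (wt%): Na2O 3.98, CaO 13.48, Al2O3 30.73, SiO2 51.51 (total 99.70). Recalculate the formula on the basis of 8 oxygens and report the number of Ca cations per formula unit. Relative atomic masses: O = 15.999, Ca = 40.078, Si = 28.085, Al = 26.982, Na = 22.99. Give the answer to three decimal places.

0.658 Ca apfu

Na2O (M=61.979): mol = 0.06422; Na = 0.12844, O = 0.06422.
CaO (M=56.077): mol = 0.24038; Ca = 0.24038, O = 0.24038.
Al2O3 (M=101.961): mol = 0.30139; Al = 0.60278, O = 0.90417.
SiO2 (M=60.083): mol = 0.85731; Si = 0.85731, O = 1.71462.
ΣO = 2.92339; factor = 8/ΣO = 2.73655.
Ca apfu = 0.24038 × 2.73655 = 0.658.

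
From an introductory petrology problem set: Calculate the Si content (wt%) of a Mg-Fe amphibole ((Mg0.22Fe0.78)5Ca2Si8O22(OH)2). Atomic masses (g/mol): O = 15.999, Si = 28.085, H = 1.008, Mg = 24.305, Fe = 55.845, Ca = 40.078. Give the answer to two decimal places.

24.02 wt%

Formula mass = 1.10·24.305 + 3.90·55.845 + 2·40.078 + 8·28.085 + 24·15.999 + 2·1.008 = 935.359 g/mol, of which 224.680 g is Si.
So Si makes up 224.680/935.359 = 0.2402 of the mass, i.e. 24.02%.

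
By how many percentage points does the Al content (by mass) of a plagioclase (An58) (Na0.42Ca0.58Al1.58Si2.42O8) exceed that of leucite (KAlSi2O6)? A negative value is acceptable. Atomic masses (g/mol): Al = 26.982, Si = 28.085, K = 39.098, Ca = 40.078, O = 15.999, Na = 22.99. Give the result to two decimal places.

M(Na0.42Ca0.58Al1.58Si2.42O8) = 271.490 g/mol, so wt% Al = 42.632/271.490 × 100 = 15.70%.
M(KAlSi2O6) = 218.244 g/mol, so wt% Al = 26.982/218.244 × 100 = 12.36%.
15.70 − 12.36 = 3.34 pp.

3.34 percentage points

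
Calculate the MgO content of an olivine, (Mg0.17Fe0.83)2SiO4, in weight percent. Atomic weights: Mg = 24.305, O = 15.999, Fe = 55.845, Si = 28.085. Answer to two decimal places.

7.10 wt%

M((Mg0.17Fe0.83)2SiO4) = 193.047 g/mol; M(MgO) = 40.304 g/mol.
Moles MgO per formula unit = 0.34 Mg ÷ 1 = 0.3400.
MgO fraction = (0.3400 × 40.304) / 193.047 = 13.703/193.047 = 0.0710.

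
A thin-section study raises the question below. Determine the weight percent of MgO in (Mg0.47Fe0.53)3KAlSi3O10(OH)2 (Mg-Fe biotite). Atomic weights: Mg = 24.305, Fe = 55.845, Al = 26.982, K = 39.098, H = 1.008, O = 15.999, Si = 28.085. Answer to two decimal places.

12.16 wt%

Molar mass of (Mg0.47Fe0.53)3KAlSi3O10(OH)2 = 1.41×24.305 + 1.59×55.845 + 1×39.098 + 1×26.982 + 3×28.085 + 12×15.999 + 2×1.008 = 467.403 g/mol.
Each formula unit contains 1.41 Mg, equivalent to 1.41/1 = 1.4100 mol MgO.
M(MgO) = 1×24.305 + 1×15.999 = 40.304 g/mol.
Mass of MgO per formula unit = 1.4100 × 40.304 = 56.829 g.
MgO wt% = 56.829 / 467.403 × 100 = 12.16%.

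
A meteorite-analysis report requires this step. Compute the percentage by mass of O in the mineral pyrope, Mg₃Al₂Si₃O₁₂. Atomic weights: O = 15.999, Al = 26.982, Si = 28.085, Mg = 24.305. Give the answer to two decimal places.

Molar mass of Mg₃Al₂Si₃O₁₂: 3*24.305 + 2*26.982 + 3*28.085 + 12*15.999 = 403.122 g/mol.
Mass of O per formula unit: 12 × 15.999 = 191.988 g.
Weight fraction O = 191.988 / 403.122 = 0.4763.

47.63 mass %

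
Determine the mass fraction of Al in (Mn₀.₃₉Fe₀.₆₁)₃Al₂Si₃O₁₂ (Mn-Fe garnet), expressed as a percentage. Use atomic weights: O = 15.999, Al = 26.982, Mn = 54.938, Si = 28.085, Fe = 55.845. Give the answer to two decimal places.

10.86 weight percent

Molar mass of (Mn₀.₃₉Fe₀.₆₁)₃Al₂Si₃O₁₂: 1.17×54.938 + 1.83×55.845 + 2×26.982 + 3×28.085 + 12×15.999 = 496.681 g/mol.
Mass of Al per formula unit: 2 × 26.982 = 53.964 g.
Weight fraction Al = 53.964 / 496.681 = 0.1086.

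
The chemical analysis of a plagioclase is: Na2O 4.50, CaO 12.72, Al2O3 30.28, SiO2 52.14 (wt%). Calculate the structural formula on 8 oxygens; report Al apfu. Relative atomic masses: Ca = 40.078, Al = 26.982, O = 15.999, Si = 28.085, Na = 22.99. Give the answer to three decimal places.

Na2O: 4.50/61.979 = 0.07261 mol → 0.14522 mol Na, 0.07261 mol O.
CaO: 12.72/56.077 = 0.22683 mol → 0.22683 mol Ca, 0.22683 mol O.
Al2O3: 30.28/101.961 = 0.29698 mol → 0.59396 mol Al, 0.89094 mol O.
SiO2: 52.14/60.083 = 0.86780 mol → 0.86780 mol Si, 1.73560 mol O.
Total oxygen = 2.92598 mol. Normalization factor = 8/2.92598 = 2.73413.
Al per 8 O = 0.59396 × 2.73413 = 1.624.

1.624 Al apfu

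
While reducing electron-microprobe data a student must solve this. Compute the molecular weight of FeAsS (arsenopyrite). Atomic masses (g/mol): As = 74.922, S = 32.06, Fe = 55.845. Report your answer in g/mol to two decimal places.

162.83 g/mol

Fe: 1 × 55.845 = 55.8450
As: 1 × 74.922 = 74.9220
S: 1 × 32.06 = 32.0600
Summing the contributions gives the formula mass.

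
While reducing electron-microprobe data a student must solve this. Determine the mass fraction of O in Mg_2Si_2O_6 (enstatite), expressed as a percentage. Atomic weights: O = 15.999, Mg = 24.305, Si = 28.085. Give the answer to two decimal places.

47.81 wt%

Molar mass of Mg_2Si_2O_6: 2×24.305 + 2×28.085 + 6×15.999 = 200.774 g/mol.
Mass of O per formula unit: 6 × 15.999 = 95.994 g.
Weight fraction O = 95.994 / 200.774 = 0.4781.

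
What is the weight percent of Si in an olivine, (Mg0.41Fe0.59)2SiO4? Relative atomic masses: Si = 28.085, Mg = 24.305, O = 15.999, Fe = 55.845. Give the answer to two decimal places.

Molar mass of (Mg0.41Fe0.59)2SiO4: 0.82·24.305 + 1.18·55.845 + 1·28.085 + 4·15.999 = 177.908 g/mol.
Mass of Si per formula unit: 1 × 28.085 = 28.085 g.
Weight fraction Si = 28.085 / 177.908 = 0.1579.

15.79 mass %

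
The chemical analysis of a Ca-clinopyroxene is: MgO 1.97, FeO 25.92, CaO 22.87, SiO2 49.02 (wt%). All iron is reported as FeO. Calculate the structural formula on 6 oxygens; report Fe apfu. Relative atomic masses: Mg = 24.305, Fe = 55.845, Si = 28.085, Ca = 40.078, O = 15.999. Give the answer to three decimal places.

0.884 Fe apfu

MgO: 1.97/40.304 = 0.04888 mol → 0.04888 mol Mg, 0.04888 mol O.
FeO: 25.92/71.844 = 0.36078 mol → 0.36078 mol Fe, 0.36078 mol O.
CaO: 22.87/56.077 = 0.40783 mol → 0.40783 mol Ca, 0.40783 mol O.
SiO2: 49.02/60.083 = 0.81587 mol → 0.81587 mol Si, 1.63174 mol O.
Total oxygen = 2.44923 mol. Normalization factor = 6/2.44923 = 2.44975.
Fe per 6 O = 0.36078 × 2.44975 = 0.884.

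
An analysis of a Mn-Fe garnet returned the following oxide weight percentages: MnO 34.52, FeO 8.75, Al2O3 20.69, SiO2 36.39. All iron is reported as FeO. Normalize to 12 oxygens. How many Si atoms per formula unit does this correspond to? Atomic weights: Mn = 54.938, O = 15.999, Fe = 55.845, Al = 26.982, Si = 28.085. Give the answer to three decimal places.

MnO: 34.52/70.937 = 0.48663 mol → 0.48663 mol Mn, 0.48663 mol O.
FeO: 8.75/71.844 = 0.12179 mol → 0.12179 mol Fe, 0.12179 mol O.
Al2O3: 20.69/101.961 = 0.20292 mol → 0.40584 mol Al, 0.60876 mol O.
SiO2: 36.39/60.083 = 0.60566 mol → 0.60566 mol Si, 1.21132 mol O.
Total oxygen = 2.42850 mol. Normalization factor = 12/2.42850 = 4.94132.
Si per 12 O = 0.60566 × 4.94132 = 2.993.

2.993 Si apfu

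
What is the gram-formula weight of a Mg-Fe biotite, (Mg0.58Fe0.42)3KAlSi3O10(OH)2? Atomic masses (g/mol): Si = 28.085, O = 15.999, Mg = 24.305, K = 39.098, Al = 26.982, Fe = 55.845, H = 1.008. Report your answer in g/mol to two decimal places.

The formula mass is the sum 1.74×24.305 + 1.26×55.845 + 1×39.098 + 1×26.982 + 3×28.085 + 12×15.999 + 2×1.008.

456.99 g/mol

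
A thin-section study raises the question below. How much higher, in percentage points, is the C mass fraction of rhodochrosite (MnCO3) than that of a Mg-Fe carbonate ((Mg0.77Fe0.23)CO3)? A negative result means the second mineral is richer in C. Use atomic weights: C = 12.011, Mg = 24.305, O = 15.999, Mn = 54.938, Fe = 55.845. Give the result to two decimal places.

M(MnCO3) = 114.946 g/mol, so wt% C = 12.011/114.946 × 100 = 10.45%.
M((Mg0.77Fe0.23)CO3) = 91.567 g/mol, so wt% C = 12.011/91.567 × 100 = 13.12%.
10.45 − 13.12 = -2.67 pp.

-2.67 percentage points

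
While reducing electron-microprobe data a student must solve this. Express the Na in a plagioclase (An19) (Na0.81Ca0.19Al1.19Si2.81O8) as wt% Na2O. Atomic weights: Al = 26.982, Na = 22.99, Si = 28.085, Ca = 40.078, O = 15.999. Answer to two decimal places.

9.46 wt%

Molar mass of Na0.81Ca0.19Al1.19Si2.81O8 = 0.81*22.99 + 0.19*40.078 + 1.19*26.982 + 2.81*28.085 + 8*15.999 = 265.256 g/mol.
Each formula unit contains 0.81 Na, equivalent to 0.81/2 = 0.4050 mol Na2O.
M(Na2O) = 2×22.99 + 1×15.999 = 61.979 g/mol.
Mass of Na2O per formula unit = 0.4050 × 61.979 = 25.101 g.
Na2O wt% = 25.101 / 265.256 × 100 = 9.46%.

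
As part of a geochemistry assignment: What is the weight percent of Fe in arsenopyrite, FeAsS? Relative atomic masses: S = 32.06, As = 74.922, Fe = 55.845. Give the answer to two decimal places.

34.30 mass %

M(FeAsS) = 162.827 g/mol.
Fe contributes 1 × 55.845 = 55.845 g per mole.
55.845/162.827 = 0.3430 → 34.30%.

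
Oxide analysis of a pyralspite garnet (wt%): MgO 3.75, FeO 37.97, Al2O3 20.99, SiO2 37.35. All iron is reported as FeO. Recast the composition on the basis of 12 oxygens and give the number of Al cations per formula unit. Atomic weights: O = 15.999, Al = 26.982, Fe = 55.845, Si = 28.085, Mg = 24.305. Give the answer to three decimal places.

MgO: 3.75/40.304 = 0.09304 mol → 0.09304 mol Mg, 0.09304 mol O.
FeO: 37.97/71.844 = 0.52851 mol → 0.52851 mol Fe, 0.52851 mol O.
Al2O3: 20.99/101.961 = 0.20586 mol → 0.41172 mol Al, 0.61758 mol O.
SiO2: 37.35/60.083 = 0.62164 mol → 0.62164 mol Si, 1.24328 mol O.
Total oxygen = 2.48241 mol. Normalization factor = 12/2.48241 = 4.83401.
Al per 12 O = 0.41172 × 4.83401 = 1.990.

1.990 Al apfu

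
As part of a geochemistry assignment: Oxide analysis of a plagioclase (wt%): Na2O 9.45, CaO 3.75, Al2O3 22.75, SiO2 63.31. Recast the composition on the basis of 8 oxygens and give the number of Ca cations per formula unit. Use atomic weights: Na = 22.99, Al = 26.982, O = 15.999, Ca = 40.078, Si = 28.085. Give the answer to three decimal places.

9.45 wt% Na2O ÷ 61.979 g/mol = 0.15247 mol, giving 0.30494 Na and 0.15247 O.
3.75 wt% CaO ÷ 56.077 g/mol = 0.06687 mol, giving 0.06687 Ca and 0.06687 O.
22.75 wt% Al2O3 ÷ 101.961 g/mol = 0.22312 mol, giving 0.44624 Al and 0.66936 O.
63.31 wt% SiO2 ÷ 60.083 g/mol = 1.05371 mol, giving 1.05371 Si and 2.10742 O.
Oxygen sums to 2.99612; scaling by 8/2.99612 = 2.67012 puts the formula on 8 O.
Ca: 0.06687 × 2.67012 = 0.179 atoms per formula unit.

0.179 Ca apfu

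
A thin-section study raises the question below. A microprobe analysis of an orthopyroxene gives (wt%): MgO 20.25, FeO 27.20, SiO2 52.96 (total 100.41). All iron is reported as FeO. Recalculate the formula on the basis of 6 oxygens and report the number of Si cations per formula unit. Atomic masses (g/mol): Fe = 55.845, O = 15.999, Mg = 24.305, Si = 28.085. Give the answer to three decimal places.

2.000 Si apfu

MgO (M=40.304): mol = 0.50243; Mg = 0.50243, O = 0.50243.
FeO (M=71.844): mol = 0.37860; Fe = 0.37860, O = 0.37860.
SiO2 (M=60.083): mol = 0.88145; Si = 0.88145, O = 1.76290.
ΣO = 2.64393; factor = 6/ΣO = 2.26935.
Si apfu = 0.88145 × 2.26935 = 2.000.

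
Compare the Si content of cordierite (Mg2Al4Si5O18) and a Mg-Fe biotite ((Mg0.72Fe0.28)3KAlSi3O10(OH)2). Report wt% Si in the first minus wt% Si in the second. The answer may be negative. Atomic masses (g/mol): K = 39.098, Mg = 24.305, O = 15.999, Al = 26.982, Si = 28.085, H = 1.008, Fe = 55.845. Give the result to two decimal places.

5.02 percentage points

First mineral: 140.425 g Si in 584.945 g formula = 24.01 wt% Si.
Second mineral: 84.255 g Si in 443.748 g formula = 18.99 wt% Si.
24.01% − 18.99% gives a difference of 5.02 percentage points.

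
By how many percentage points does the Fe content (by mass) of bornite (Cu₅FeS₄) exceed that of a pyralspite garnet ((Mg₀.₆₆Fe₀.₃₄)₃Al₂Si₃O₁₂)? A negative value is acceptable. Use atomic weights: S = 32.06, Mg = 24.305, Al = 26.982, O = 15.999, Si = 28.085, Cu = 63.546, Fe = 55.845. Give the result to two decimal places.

-1.96 percentage points

Fe in Cu₅FeS₄: molar mass 501.815 g/mol; 1×55.845 = 55.845 g → 11.13 wt%.
Fe in (Mg₀.₆₆Fe₀.₃₄)₃Al₂Si₃O₁₂: molar mass 435.293 g/mol; 1.02×55.845 = 56.962 g → 13.09 wt%.
Difference = 11.13 − 13.09 = -1.96 percentage points.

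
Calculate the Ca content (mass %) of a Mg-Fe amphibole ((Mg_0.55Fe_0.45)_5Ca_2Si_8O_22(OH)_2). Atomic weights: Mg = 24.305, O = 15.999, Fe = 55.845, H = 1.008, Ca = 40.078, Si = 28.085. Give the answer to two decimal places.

Molar mass of (Mg_0.55Fe_0.45)_5Ca_2Si_8O_22(OH)_2: 2.75×24.305 + 2.25×55.845 + 2×40.078 + 8×28.085 + 24×15.999 + 2×1.008 = 883.318 g/mol.
Mass of Ca per formula unit: 2 × 40.078 = 80.156 g.
Weight fraction Ca = 80.156 / 883.318 = 0.0907.

9.07 mass %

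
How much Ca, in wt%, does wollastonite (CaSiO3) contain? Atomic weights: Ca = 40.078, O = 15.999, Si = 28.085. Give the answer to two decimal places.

34.50 wt%

Formula mass = 1*40.078 + 1*28.085 + 3*15.999 = 116.160 g/mol, of which 40.078 g is Ca.
So Ca makes up 40.078/116.160 = 0.3450 of the mass, i.e. 34.50%.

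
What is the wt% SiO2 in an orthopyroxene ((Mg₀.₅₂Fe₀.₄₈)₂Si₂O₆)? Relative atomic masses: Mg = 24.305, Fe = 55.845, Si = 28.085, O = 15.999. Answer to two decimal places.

52.01 wt%

Molar mass of (Mg₀.₅₂Fe₀.₄₈)₂Si₂O₆ = 1.04·24.305 + 0.96·55.845 + 2·28.085 + 6·15.999 = 231.052 g/mol.
Each formula unit contains 2 Si, equivalent to 2/1 = 2.0000 mol SiO2.
M(SiO2) = 1×28.085 + 2×15.999 = 60.083 g/mol.
Mass of SiO2 per formula unit = 2.0000 × 60.083 = 120.166 g.
SiO2 wt% = 120.166 / 231.052 × 100 = 52.01%.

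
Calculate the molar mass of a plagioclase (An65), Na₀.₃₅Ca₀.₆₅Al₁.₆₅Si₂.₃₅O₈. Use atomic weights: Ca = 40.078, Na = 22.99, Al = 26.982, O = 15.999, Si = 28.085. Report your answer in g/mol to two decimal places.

272.61 g/mol

M = 0.35×22.99 + 0.65×40.078 + 1.65×26.982 + 2.35×28.085 + 8×15.999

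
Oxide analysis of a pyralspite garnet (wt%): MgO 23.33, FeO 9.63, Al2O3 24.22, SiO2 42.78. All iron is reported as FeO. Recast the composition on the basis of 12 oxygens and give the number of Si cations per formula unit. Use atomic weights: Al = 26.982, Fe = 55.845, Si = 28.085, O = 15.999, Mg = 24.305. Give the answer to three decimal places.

2.998 Si apfu

MgO (M=40.304): mol = 0.57885; Mg = 0.57885, O = 0.57885.
FeO (M=71.844): mol = 0.13404; Fe = 0.13404, O = 0.13404.
Al2O3 (M=101.961): mol = 0.23754; Al = 0.47508, O = 0.71262.
SiO2 (M=60.083): mol = 0.71202; Si = 0.71202, O = 1.42404.
ΣO = 2.84955; factor = 12/ΣO = 4.21119.
Si apfu = 0.71202 × 4.21119 = 2.998.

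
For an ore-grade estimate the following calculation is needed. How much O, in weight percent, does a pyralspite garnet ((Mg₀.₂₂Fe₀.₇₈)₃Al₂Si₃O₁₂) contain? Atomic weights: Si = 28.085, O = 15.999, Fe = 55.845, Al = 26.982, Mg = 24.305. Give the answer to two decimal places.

M((Mg₀.₂₂Fe₀.₇₈)₃Al₂Si₃O₁₂) = 476.926 g/mol.
O contributes 12 × 15.999 = 191.988 g per mole.
191.988/476.926 = 0.4026 → 40.26%.

40.26 weight percent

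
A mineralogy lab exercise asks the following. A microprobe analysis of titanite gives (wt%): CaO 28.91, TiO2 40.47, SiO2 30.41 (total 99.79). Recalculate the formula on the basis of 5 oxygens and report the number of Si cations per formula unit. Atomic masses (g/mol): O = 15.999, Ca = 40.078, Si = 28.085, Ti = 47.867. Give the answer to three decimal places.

0.996 Si apfu

CaO (M=56.077): mol = 0.51554; Ca = 0.51554, O = 0.51554.
TiO2 (M=79.865): mol = 0.50673; Ti = 0.50673, O = 1.01346.
SiO2 (M=60.083): mol = 0.50613; Si = 0.50613, O = 1.01226.
ΣO = 2.54126; factor = 5/ΣO = 1.96753.
Si apfu = 0.50613 × 1.96753 = 0.996.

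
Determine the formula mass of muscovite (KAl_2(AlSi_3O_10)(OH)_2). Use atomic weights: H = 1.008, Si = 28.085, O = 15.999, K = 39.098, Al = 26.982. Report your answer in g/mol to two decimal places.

M = 1(39.098) + 3(26.982) + 3(28.085) + 12(15.999) + 2(1.008)

398.30 g/mol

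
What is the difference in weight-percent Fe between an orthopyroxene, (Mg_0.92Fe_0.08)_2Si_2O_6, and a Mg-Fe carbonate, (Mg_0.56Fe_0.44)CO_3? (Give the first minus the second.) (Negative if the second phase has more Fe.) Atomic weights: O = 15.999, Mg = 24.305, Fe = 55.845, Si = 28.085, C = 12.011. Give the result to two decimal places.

M((Mg_0.92Fe_0.08)_2Si_2O_6) = 205.820 g/mol, so wt% Fe = 8.935/205.820 × 100 = 4.34%.
M((Mg_0.56Fe_0.44)CO_3) = 98.191 g/mol, so wt% Fe = 24.572/98.191 × 100 = 25.02%.
4.34 − 25.02 = -20.68 pp.

-20.68 percentage points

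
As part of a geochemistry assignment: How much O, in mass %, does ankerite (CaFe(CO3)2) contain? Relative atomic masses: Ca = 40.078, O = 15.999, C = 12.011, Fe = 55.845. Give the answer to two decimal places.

Molar mass of CaFe(CO3)2: 1·40.078 + 1·55.845 + 2·12.011 + 6·15.999 = 215.939 g/mol.
Mass of O per formula unit: 6 × 15.999 = 95.994 g.
Weight fraction O = 95.994 / 215.939 = 0.4445.

44.45 mass %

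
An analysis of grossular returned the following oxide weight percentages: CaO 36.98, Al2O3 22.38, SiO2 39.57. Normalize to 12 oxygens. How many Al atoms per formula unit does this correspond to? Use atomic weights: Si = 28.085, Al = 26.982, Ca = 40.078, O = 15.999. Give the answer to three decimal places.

36.98 wt% CaO ÷ 56.077 g/mol = 0.65945 mol, giving 0.65945 Ca and 0.65945 O.
22.38 wt% Al2O3 ÷ 101.961 g/mol = 0.21950 mol, giving 0.43900 Al and 0.65850 O.
39.57 wt% SiO2 ÷ 60.083 g/mol = 0.65859 mol, giving 0.65859 Si and 1.31718 O.
Oxygen sums to 2.63513; scaling by 12/2.63513 = 4.55386 puts the formula on 12 O.
Al: 0.43900 × 4.55386 = 1.999 atoms per formula unit.

1.999 Al apfu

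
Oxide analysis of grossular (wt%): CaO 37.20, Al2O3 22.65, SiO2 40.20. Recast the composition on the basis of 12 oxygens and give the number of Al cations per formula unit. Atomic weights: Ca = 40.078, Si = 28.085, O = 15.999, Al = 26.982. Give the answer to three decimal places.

1.998 Al apfu

37.20 wt% CaO ÷ 56.077 g/mol = 0.66337 mol, giving 0.66337 Ca and 0.66337 O.
22.65 wt% Al2O3 ÷ 101.961 g/mol = 0.22214 mol, giving 0.44428 Al and 0.66642 O.
40.20 wt% SiO2 ÷ 60.083 g/mol = 0.66907 mol, giving 0.66907 Si and 1.33814 O.
Oxygen sums to 2.66793; scaling by 12/2.66793 = 4.49787 puts the formula on 12 O.
Al: 0.44428 × 4.49787 = 1.998 atoms per formula unit.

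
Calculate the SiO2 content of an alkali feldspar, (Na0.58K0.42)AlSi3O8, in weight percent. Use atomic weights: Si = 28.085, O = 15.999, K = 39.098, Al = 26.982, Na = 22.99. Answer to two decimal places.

Molar mass of (Na0.58K0.42)AlSi3O8 = 0.58·22.99 + 0.42·39.098 + 1·26.982 + 3·28.085 + 8·15.999 = 268.984 g/mol.
Each formula unit contains 3 Si, equivalent to 3/1 = 3.0000 mol SiO2.
M(SiO2) = 1×28.085 + 2×15.999 = 60.083 g/mol.
Mass of SiO2 per formula unit = 3.0000 × 60.083 = 180.249 g.
SiO2 wt% = 180.249 / 268.984 × 100 = 67.01%.

67.01 wt%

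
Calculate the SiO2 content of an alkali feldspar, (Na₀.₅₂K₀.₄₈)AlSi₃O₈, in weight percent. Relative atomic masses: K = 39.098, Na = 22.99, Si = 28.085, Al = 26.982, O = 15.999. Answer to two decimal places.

Formula mass = 269.951 g/mol.
3 Si → 3.0000 mol SiO2 per formula unit; M(SiO2) = 60.083, so SiO2 mass = 180.249 g.
180.249/269.951 × 100 = 66.77 wt%.

66.77 wt%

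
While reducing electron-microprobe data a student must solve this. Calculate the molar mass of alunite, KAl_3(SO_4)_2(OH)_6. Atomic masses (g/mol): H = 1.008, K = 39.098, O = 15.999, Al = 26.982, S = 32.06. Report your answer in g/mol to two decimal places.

414.20 g/mol

K: 1 × 39.098 = 39.0980
Al: 3 × 26.982 = 80.9460
S: 2 × 32.06 = 64.1200
O: 14 × 15.999 = 223.9860
H: 6 × 1.008 = 6.0480
Summing the contributions gives the formula mass.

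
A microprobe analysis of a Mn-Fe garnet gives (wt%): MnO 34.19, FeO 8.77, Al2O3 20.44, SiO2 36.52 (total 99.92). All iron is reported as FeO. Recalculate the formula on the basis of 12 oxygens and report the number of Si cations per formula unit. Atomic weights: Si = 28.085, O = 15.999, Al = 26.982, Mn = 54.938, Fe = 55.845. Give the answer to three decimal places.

34.19 wt% MnO ÷ 70.937 g/mol = 0.48198 mol, giving 0.48198 Mn and 0.48198 O.
8.77 wt% FeO ÷ 71.844 g/mol = 0.12207 mol, giving 0.12207 Fe and 0.12207 O.
20.44 wt% Al2O3 ÷ 101.961 g/mol = 0.20047 mol, giving 0.40094 Al and 0.60141 O.
36.52 wt% SiO2 ÷ 60.083 g/mol = 0.60783 mol, giving 0.60783 Si and 1.21566 O.
Oxygen sums to 2.42112; scaling by 12/2.42112 = 4.95638 puts the formula on 12 O.
Si: 0.60783 × 4.95638 = 3.013 atoms per formula unit.

3.013 Si apfu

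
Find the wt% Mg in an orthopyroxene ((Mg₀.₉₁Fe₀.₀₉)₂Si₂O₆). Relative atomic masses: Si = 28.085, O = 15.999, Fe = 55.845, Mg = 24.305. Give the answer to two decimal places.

21.43 wt%

Molar mass of (Mg₀.₉₁Fe₀.₀₉)₂Si₂O₆: 1.82×24.305 + 0.18×55.845 + 2×28.085 + 6×15.999 = 206.451 g/mol.
Mass of Mg per formula unit: 1.82 × 24.305 = 44.235 g.
Weight fraction Mg = 44.235 / 206.451 = 0.2143.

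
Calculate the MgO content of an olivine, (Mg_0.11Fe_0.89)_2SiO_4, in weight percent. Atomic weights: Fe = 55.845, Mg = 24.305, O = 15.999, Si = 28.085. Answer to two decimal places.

M((Mg_0.11Fe_0.89)_2SiO_4) = 196.832 g/mol; M(MgO) = 40.304 g/mol.
Moles MgO per formula unit = 0.22 Mg ÷ 1 = 0.2200.
MgO fraction = (0.2200 × 40.304) / 196.832 = 8.867/196.832 = 0.0450.

4.50 wt%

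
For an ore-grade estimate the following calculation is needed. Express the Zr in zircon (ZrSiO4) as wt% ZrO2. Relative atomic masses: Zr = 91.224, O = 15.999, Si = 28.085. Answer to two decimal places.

M(ZrSiO4) = 183.305 g/mol; M(ZrO2) = 123.222 g/mol.
Moles ZrO2 per formula unit = 1 Zr ÷ 1 = 1.0000.
ZrO2 fraction = (1.0000 × 123.222) / 183.305 = 123.222/183.305 = 0.6722.

67.22 wt%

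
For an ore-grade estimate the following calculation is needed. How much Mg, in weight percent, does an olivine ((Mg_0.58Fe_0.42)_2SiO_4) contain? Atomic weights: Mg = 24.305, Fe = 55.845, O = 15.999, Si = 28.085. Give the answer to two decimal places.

Formula mass = 1.16×24.305 + 0.84×55.845 + 1×28.085 + 4×15.999 = 167.185 g/mol, of which 28.194 g is Mg.
So Mg makes up 28.194/167.185 = 0.1686 of the mass, i.e. 16.86%.

16.86 weight percent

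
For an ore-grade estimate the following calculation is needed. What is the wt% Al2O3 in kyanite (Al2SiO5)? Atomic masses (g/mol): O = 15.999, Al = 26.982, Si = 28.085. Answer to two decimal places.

Molar mass of Al2SiO5 = 2·26.982 + 1·28.085 + 5·15.999 = 162.044 g/mol.
Each formula unit contains 2 Al, equivalent to 2/2 = 1.0000 mol Al2O3.
M(Al2O3) = 2×26.982 + 3×15.999 = 101.961 g/mol.
Mass of Al2O3 per formula unit = 1.0000 × 101.961 = 101.961 g.
Al2O3 wt% = 101.961 / 162.044 × 100 = 62.92%.

62.92 wt%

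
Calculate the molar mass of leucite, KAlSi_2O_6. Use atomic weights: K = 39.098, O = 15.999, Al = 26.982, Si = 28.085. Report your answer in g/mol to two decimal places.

218.24 g/mol

The formula mass is the sum 1(39.098) + 1(26.982) + 2(28.085) + 6(15.999).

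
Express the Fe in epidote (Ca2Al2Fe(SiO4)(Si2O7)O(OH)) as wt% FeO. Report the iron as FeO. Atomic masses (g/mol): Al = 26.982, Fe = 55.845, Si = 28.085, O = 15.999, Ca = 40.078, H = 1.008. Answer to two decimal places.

Molar mass of Ca2Al2Fe(SiO4)(Si2O7)O(OH) = 2×40.078 + 2×26.982 + 1×55.845 + 3×28.085 + 13×15.999 + 1×1.008 = 483.215 g/mol.
Each formula unit contains 1 Fe, equivalent to 1/1 = 1.0000 mol FeO.
M(FeO) = 1×55.845 + 1×15.999 = 71.844 g/mol.
Mass of FeO per formula unit = 1.0000 × 71.844 = 71.844 g.
FeO wt% = 71.844 / 483.215 × 100 = 14.87%.

14.87 wt%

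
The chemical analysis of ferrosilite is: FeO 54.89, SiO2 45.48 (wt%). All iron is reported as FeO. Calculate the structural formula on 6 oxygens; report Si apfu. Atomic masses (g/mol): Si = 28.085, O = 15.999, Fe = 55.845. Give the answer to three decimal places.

1.994 Si apfu

FeO (M=71.844): mol = 0.76402; Fe = 0.76402, O = 0.76402.
SiO2 (M=60.083): mol = 0.75695; Si = 0.75695, O = 1.51390.
ΣO = 2.27792; factor = 6/ΣO = 2.63398.
Si apfu = 0.75695 × 2.63398 = 1.994.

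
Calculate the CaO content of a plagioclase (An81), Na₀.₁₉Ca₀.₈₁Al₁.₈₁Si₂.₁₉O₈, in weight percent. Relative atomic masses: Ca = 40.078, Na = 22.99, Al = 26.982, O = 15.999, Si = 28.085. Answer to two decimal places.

M(Na₀.₁₉Ca₀.₈₁Al₁.₈₁Si₂.₁₉O₈) = 275.167 g/mol; M(CaO) = 56.077 g/mol.
Moles CaO per formula unit = 0.81 Ca ÷ 1 = 0.8100.
CaO fraction = (0.8100 × 56.077) / 275.167 = 45.422/275.167 = 0.1651.

16.51 wt%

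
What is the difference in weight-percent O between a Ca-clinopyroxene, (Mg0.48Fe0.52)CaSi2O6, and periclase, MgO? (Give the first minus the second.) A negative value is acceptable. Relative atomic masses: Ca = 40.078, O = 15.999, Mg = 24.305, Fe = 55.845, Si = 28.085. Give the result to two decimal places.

M((Mg0.48Fe0.52)CaSi2O6) = 232.948 g/mol, so wt% O = 95.994/232.948 × 100 = 41.21%.
M(MgO) = 40.304 g/mol, so wt% O = 15.999/40.304 × 100 = 39.70%.
41.21 − 39.70 = 1.51 pp.

1.51 percentage points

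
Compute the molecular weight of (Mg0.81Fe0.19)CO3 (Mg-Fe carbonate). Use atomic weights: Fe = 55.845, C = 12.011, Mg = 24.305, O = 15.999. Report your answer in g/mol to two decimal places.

90.31 g/mol

The formula mass is the sum 0.81*24.305 + 0.19*55.845 + 1*12.011 + 3*15.999.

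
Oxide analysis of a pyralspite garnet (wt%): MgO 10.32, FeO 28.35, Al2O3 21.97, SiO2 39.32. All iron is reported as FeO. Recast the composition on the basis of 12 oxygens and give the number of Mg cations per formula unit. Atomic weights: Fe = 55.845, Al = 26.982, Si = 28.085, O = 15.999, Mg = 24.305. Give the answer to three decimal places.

10.32 wt% MgO ÷ 40.304 g/mol = 0.25605 mol, giving 0.25605 Mg and 0.25605 O.
28.35 wt% FeO ÷ 71.844 g/mol = 0.39460 mol, giving 0.39460 Fe and 0.39460 O.
21.97 wt% Al2O3 ÷ 101.961 g/mol = 0.21547 mol, giving 0.43094 Al and 0.64641 O.
39.32 wt% SiO2 ÷ 60.083 g/mol = 0.65443 mol, giving 0.65443 Si and 1.30886 O.
Oxygen sums to 2.60592; scaling by 12/2.60592 = 4.60490 puts the formula on 12 O.
Mg: 0.25605 × 4.60490 = 1.179 atoms per formula unit.

1.179 Mg apfu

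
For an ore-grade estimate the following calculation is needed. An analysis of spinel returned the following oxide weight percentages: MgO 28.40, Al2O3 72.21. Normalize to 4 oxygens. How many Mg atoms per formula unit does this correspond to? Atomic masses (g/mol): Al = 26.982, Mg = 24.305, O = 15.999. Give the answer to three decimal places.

MgO: 28.40/40.304 = 0.70464 mol → 0.70464 mol Mg, 0.70464 mol O.
Al2O3: 72.21/101.961 = 0.70821 mol → 1.41642 mol Al, 2.12463 mol O.
Total oxygen = 2.82927 mol. Normalization factor = 4/2.82927 = 1.41379.
Mg per 4 O = 0.70464 × 1.41379 = 0.996.

0.996 Mg apfu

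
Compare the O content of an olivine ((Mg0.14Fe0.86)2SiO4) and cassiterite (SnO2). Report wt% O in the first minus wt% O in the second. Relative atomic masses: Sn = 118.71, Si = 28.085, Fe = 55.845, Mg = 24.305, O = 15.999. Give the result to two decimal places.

First mineral: 63.996 g O in 194.940 g formula = 32.83 wt% O.
Second mineral: 31.998 g O in 150.708 g formula = 21.23 wt% O.
32.83% − 21.23% gives a difference of 11.60 percentage points.

11.60 percentage points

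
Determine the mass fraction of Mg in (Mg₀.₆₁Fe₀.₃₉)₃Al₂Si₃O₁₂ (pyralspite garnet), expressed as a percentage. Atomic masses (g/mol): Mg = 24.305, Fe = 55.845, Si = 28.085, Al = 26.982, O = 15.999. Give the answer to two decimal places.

10.11 mass %

Formula mass = 1.83·24.305 + 1.17·55.845 + 2·26.982 + 3·28.085 + 12·15.999 = 440.024 g/mol, of which 44.478 g is Mg.
So Mg makes up 44.478/440.024 = 0.1011 of the mass, i.e. 10.11%.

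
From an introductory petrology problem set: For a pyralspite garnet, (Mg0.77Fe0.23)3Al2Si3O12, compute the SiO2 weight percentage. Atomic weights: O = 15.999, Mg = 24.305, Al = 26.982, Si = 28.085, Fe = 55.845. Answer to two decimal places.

Molar mass of (Mg0.77Fe0.23)3Al2Si3O12 = 2.31*24.305 + 0.69*55.845 + 2*26.982 + 3*28.085 + 12*15.999 = 424.885 g/mol.
Each formula unit contains 3 Si, equivalent to 3/1 = 3.0000 mol SiO2.
M(SiO2) = 1×28.085 + 2×15.999 = 60.083 g/mol.
Mass of SiO2 per formula unit = 3.0000 × 60.083 = 180.249 g.
SiO2 wt% = 180.249 / 424.885 × 100 = 42.42%.

42.42 wt%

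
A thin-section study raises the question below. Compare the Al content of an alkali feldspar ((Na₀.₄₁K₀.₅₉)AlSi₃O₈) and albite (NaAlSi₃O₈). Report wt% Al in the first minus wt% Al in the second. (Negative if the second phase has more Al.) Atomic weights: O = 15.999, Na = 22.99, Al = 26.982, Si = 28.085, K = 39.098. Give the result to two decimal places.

Al in (Na₀.₄₁K₀.₅₉)AlSi₃O₈: molar mass 271.723 g/mol; 1×26.982 = 26.982 g → 9.93 wt%.
Al in NaAlSi₃O₈: molar mass 262.219 g/mol; 1×26.982 = 26.982 g → 10.29 wt%.
Difference = 9.93 − 10.29 = -0.36 percentage points.

-0.36 percentage points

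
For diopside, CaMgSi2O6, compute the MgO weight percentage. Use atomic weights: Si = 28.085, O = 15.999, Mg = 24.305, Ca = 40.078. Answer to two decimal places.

Formula mass = 216.547 g/mol.
1 Mg → 1.0000 mol MgO per formula unit; M(MgO) = 40.304, so MgO mass = 40.304 g.
40.304/216.547 × 100 = 18.61 wt%.

18.61 wt%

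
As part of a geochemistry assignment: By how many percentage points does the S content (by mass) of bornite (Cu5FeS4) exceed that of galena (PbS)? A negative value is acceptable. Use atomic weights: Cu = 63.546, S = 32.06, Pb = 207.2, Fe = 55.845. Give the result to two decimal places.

12.16 percentage points

M(Cu5FeS4) = 501.815 g/mol, so wt% S = 128.240/501.815 × 100 = 25.56%.
M(PbS) = 239.260 g/mol, so wt% S = 32.060/239.260 × 100 = 13.40%.
25.56 − 13.40 = 12.16 pp.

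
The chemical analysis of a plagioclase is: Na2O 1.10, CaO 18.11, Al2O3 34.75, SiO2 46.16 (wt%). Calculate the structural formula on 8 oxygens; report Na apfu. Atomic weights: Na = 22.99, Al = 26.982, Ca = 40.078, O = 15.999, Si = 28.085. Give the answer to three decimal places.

1.10 wt% Na2O ÷ 61.979 g/mol = 0.01775 mol, giving 0.03550 Na and 0.01775 O.
18.11 wt% CaO ÷ 56.077 g/mol = 0.32295 mol, giving 0.32295 Ca and 0.32295 O.
34.75 wt% Al2O3 ÷ 101.961 g/mol = 0.34082 mol, giving 0.68164 Al and 1.02246 O.
46.16 wt% SiO2 ÷ 60.083 g/mol = 0.76827 mol, giving 0.76827 Si and 1.53654 O.
Oxygen sums to 2.89970; scaling by 8/2.89970 = 2.75891 puts the formula on 8 O.
Na: 0.03550 × 2.75891 = 0.098 atoms per formula unit.

0.098 Na apfu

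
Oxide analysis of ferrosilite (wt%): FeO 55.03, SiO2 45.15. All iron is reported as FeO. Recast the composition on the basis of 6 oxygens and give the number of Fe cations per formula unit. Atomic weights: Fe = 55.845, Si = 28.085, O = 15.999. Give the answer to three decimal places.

2.026 Fe apfu

FeO: 55.03/71.844 = 0.76597 mol → 0.76597 mol Fe, 0.76597 mol O.
SiO2: 45.15/60.083 = 0.75146 mol → 0.75146 mol Si, 1.50292 mol O.
Total oxygen = 2.26889 mol. Normalization factor = 6/2.26889 = 2.64446.
Fe per 6 O = 0.76597 × 2.64446 = 2.026.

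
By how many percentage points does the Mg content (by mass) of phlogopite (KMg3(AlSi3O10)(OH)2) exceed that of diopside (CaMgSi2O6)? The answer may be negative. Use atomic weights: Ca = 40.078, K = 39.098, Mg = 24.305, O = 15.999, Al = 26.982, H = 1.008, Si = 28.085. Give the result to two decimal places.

6.25 percentage points

Mg in KMg3(AlSi3O10)(OH)2: molar mass 417.254 g/mol; 3×24.305 = 72.915 g → 17.47 wt%.
Mg in CaMgSi2O6: molar mass 216.547 g/mol; 1×24.305 = 24.305 g → 11.22 wt%.
Difference = 17.47 − 11.22 = 6.25 percentage points.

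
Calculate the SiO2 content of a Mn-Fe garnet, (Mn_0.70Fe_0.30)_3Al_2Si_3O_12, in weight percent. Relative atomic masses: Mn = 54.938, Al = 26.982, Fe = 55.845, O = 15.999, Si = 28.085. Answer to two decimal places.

36.35 wt%

Formula mass = 495.837 g/mol.
3 Si → 3.0000 mol SiO2 per formula unit; M(SiO2) = 60.083, so SiO2 mass = 180.249 g.
180.249/495.837 × 100 = 36.35 wt%.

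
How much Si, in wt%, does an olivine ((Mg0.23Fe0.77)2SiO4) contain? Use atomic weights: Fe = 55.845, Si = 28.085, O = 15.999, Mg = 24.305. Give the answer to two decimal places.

14.84 wt%

Formula mass = 0.46·24.305 + 1.54·55.845 + 1·28.085 + 4·15.999 = 189.263 g/mol, of which 28.085 g is Si.
So Si makes up 28.085/189.263 = 0.1484 of the mass, i.e. 14.84%.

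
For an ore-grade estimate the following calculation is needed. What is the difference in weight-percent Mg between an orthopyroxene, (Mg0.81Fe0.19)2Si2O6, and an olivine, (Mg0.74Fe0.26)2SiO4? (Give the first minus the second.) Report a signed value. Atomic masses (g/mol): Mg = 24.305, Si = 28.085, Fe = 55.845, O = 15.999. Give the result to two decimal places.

-4.39 percentage points

First mineral: 39.374 g Mg in 212.759 g formula = 18.51 wt% Mg.
Second mineral: 35.971 g Mg in 157.092 g formula = 22.90 wt% Mg.
18.51% − 22.90% gives a difference of -4.39 percentage points.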